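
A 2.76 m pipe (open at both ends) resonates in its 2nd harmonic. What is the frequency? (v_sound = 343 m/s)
fₙ = nv/(2L) = 124.3 Hz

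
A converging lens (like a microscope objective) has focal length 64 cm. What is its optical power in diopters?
P = 1/f = 1.562 D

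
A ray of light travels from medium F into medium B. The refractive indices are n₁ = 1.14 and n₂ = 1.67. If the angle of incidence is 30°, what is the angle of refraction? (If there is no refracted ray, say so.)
sin θ₂ = (n₁/n₂)·sin θ₁ = 0.3413 → θ₂ = 19.96°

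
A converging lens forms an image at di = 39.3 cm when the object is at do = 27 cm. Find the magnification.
M = −di/do = -1.456 (inverted image)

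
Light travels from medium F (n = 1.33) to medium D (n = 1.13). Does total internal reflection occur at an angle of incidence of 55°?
θc = arcsin(n₂/n₁) = 58.17°; 55° < θc, so no — the ray refracts.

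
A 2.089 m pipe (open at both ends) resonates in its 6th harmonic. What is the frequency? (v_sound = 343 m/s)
fₙ = nv/(2L) = 492.6 Hz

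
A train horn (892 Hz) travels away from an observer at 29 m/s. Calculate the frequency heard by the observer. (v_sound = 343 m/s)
f_obs = f·v/(v + v_s) = 822.5 Hz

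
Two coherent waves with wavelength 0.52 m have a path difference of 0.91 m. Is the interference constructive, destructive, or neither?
neither (partial) — path difference = 1.75λ, neither a whole number of wavelengths nor an odd multiple of λ/2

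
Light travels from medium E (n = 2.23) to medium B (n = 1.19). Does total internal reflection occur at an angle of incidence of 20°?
θc = arcsin(n₂/n₁) = 32.25°; 20° < θc, so no — the ray refracts.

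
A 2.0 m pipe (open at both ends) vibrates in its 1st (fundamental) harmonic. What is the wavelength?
λₙ = 2L/n = 4 m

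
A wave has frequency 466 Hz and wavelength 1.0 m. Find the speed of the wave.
v = fλ = 466 m/s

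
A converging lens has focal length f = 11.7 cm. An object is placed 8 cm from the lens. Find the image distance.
1/di = 1/f − 1/do → di = -25.3 cm (virtual image)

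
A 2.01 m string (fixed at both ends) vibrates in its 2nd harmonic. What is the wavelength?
λₙ = 2L/n = 2.01 m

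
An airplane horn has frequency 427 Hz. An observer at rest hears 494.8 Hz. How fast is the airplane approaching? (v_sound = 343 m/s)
v_s = v·(1 − f/f_obs) = 47 m/s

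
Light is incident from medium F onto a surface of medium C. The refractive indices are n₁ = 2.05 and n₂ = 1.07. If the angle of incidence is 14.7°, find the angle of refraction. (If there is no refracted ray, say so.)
sin θ₂ = (n₁/n₂)·sin θ₁ = 0.4862 → θ₂ = 29.09°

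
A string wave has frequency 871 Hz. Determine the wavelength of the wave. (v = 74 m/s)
λ = v/f = 0.08496 m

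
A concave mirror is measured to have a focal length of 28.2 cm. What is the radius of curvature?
R = 2|f| = 56.4 cm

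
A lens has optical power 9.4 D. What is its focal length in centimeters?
f = 1/P = 10.64 cm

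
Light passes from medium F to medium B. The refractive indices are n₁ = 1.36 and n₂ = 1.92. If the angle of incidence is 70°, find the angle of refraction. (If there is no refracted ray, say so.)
sin θ₂ = (n₁/n₂)·sin θ₁ = 0.6656 → θ₂ = 41.73°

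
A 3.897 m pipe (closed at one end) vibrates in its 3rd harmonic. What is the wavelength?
λₙ = 4L/n = 5.196 m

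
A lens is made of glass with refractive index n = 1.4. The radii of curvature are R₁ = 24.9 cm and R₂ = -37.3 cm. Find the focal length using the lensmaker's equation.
1/f = (n − 1)(1/R₁ − 1/R₂) → f = 37.33 cm (converging lens)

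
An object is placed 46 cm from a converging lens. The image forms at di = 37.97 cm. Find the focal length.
1/f = 1/do + 1/di → f = 20.8 cm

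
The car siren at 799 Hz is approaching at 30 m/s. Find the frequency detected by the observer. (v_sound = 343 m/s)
f_obs = f·v/(v − v_s) = 875.6 Hz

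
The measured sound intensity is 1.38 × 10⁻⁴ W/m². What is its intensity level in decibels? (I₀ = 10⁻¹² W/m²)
β = 10·log₁₀(I/I₀) = 81.4 dB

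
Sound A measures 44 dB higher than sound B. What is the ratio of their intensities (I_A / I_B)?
I_A/I_B = 10^(Δβ/10) = 25120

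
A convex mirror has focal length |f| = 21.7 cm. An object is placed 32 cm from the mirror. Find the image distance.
f = −21.7 cm (convex); 1/di = 1/f − 1/do → di = -12.93 cm (virtual image, behind mirror)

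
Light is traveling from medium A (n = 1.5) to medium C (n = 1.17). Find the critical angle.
θc = arcsin(n₂/n₁) = 51.26°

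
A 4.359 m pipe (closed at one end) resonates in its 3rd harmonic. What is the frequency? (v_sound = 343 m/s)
fₙ = nv/(4L) = 59.02 Hz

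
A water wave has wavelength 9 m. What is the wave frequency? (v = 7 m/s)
f = v/λ = 0.7778 Hz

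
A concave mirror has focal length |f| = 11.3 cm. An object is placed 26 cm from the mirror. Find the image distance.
f = +11.3 cm (concave); 1/di = 1/f − 1/do → di = 19.99 cm (real image, in front of mirror)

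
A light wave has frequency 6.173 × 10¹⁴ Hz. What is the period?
T = 1/f = 1.620 × 10⁻¹⁵ s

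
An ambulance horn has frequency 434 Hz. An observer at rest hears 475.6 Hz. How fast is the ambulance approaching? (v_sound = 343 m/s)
v_s = v·(1 − f/f_obs) = 30 m/s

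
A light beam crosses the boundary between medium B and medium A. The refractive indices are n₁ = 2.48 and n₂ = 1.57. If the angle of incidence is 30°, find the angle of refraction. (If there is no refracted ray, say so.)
sin θ₂ = (n₁/n₂)·sin θ₁ = 0.7898 → θ₂ = 52.17°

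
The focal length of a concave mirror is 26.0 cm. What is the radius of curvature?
R = 2|f| = 52 cm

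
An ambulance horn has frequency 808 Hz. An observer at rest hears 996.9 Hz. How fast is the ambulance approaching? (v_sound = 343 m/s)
v_s = v·(1 − f/f_obs) = 64.99 m/s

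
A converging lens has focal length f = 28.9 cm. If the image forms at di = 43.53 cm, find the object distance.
1/do = 1/f − 1/di → do = 85.99 cm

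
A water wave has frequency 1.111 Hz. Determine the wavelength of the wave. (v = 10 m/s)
λ = v/f = 9.001 m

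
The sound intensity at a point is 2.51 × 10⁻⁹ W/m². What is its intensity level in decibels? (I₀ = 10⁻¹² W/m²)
β = 10·log₁₀(I/I₀) = 34 dB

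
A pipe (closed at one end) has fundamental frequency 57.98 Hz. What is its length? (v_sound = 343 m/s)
L = v/(4f₁) = 1.479 m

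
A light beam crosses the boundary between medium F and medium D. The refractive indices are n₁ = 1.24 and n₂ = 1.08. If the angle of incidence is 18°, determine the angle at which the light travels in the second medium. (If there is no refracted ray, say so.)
sin θ₂ = (n₁/n₂)·sin θ₁ = 0.3548 → θ₂ = 20.78°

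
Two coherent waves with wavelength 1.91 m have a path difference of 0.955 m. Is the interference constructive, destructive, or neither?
destructive — path difference = 0.5λ, an odd multiple of λ/2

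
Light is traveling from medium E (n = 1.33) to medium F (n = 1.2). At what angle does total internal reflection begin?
θc = arcsin(n₂/n₁) = 64.46°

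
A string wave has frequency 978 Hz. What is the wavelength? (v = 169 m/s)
λ = v/f = 0.1728 m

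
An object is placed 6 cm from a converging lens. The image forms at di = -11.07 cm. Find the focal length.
1/f = 1/do + 1/di → f = 13.1 cm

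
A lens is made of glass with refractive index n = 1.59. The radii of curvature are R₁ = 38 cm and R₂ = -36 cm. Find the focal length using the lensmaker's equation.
1/f = (n − 1)(1/R₁ − 1/R₂) → f = 31.33 cm (converging lens)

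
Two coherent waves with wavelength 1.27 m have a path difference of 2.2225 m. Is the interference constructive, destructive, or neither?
neither (partial) — path difference = 1.75λ, neither a whole number of wavelengths nor an odd multiple of λ/2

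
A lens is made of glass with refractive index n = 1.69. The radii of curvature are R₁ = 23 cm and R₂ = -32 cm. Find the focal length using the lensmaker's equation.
1/f = (n − 1)(1/R₁ − 1/R₂) → f = 19.39 cm (converging lens)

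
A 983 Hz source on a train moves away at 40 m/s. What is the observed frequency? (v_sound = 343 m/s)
f_obs = f·v/(v + v_s) = 880.3 Hz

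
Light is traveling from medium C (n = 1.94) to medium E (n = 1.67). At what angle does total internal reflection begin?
θc = arcsin(n₂/n₁) = 59.41°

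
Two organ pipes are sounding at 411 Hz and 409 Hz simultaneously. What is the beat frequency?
2 Hz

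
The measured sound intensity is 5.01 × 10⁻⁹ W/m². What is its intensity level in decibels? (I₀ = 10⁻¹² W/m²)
β = 10·log₁₀(I/I₀) = 37 dB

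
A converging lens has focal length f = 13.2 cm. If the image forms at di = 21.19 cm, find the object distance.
1/do = 1/f − 1/di → do = 35.01 cm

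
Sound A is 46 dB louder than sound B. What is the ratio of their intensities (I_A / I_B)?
I_A/I_B = 10^(Δβ/10) = 39810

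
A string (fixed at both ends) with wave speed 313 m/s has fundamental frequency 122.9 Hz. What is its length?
L = v/(2f₁) = 1.273 m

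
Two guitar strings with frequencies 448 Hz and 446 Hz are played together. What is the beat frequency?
2 Hz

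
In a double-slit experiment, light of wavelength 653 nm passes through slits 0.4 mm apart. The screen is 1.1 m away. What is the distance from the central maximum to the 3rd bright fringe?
y = mλL/d = 5.387 mm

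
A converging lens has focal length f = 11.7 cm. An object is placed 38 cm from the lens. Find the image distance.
1/di = 1/f − 1/do → di = 16.9 cm (real image)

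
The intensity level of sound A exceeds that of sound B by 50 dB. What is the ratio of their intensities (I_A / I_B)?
I_A/I_B = 10^(Δβ/10) = 100000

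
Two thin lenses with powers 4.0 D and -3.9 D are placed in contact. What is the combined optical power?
P_total = P₁ + P₂ = 0.1 D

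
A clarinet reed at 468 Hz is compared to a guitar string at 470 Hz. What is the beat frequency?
2 Hz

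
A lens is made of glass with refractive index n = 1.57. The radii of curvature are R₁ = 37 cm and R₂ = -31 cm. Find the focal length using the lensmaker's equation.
1/f = (n − 1)(1/R₁ − 1/R₂) → f = 29.59 cm (converging lens)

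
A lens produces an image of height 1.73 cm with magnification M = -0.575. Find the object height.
ho = |hi|/|M| = 3.009 cm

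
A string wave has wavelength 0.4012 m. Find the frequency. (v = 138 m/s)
f = v/λ = 344 Hz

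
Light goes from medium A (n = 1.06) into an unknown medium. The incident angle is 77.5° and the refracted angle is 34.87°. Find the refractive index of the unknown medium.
n₂ = n₁·sin θ₁ / sin θ₂ = 1.81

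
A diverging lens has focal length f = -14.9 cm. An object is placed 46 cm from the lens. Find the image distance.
1/di = 1/f − 1/do → di = -11.25 cm (virtual image)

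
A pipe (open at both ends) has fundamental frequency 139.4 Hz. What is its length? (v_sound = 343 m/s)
L = v/(2f₁) = 1.23 m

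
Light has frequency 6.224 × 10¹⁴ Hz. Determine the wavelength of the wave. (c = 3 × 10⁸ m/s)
λ = c/f = 482 nm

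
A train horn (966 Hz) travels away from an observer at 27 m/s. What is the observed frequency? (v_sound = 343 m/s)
f_obs = f·v/(v + v_s) = 895.5 Hz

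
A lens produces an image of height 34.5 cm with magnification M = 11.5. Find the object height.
ho = |hi|/|M| = 3 cm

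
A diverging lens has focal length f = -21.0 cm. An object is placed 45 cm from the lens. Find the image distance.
1/di = 1/f − 1/do → di = -14.32 cm (virtual image)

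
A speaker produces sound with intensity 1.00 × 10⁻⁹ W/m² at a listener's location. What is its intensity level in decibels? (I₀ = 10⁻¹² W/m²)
β = 10·log₁₀(I/I₀) = 30 dB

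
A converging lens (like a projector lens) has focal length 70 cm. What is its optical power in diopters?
P = 1/f = 1.429 D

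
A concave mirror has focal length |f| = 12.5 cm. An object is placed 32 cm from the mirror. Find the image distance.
f = +12.5 cm (concave); 1/di = 1/f − 1/do → di = 20.51 cm (real image, in front of mirror)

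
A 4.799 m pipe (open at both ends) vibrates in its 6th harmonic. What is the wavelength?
λₙ = 2L/n = 1.6 m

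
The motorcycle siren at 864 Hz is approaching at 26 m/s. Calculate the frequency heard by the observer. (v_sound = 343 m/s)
f_obs = f·v/(v − v_s) = 934.9 Hz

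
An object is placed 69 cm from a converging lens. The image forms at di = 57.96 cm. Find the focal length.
1/f = 1/do + 1/di → f = 31.5 cm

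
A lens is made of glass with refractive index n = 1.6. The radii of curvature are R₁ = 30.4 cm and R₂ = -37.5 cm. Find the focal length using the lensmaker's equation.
1/f = (n − 1)(1/R₁ − 1/R₂) → f = 27.98 cm (converging lens)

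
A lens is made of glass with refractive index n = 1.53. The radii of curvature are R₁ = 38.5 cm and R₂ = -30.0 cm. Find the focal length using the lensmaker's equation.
1/f = (n − 1)(1/R₁ − 1/R₂) → f = 31.81 cm (converging lens)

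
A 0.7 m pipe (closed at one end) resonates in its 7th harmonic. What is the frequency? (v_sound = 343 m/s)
fₙ = nv/(4L) = 857.5 Hz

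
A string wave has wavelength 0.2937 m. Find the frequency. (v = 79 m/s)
f = v/λ = 269 Hz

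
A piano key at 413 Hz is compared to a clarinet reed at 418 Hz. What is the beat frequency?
5 Hz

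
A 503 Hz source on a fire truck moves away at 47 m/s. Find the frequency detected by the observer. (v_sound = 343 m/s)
f_obs = f·v/(v + v_s) = 442.4 Hz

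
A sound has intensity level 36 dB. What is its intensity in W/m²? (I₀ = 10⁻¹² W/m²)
I = I₀·10^(β/10) = 3.98 × 10⁻⁹ W/m²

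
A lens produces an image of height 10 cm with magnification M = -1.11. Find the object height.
ho = |hi|/|M| = 9.009 cm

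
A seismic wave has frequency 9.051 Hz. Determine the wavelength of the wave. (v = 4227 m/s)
λ = v/f = 467 m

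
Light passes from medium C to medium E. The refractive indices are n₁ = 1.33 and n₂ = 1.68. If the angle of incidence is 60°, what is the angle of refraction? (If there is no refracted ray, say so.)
sin θ₂ = (n₁/n₂)·sin θ₁ = 0.6856 → θ₂ = 43.28°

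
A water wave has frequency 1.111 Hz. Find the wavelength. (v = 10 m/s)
λ = v/f = 9.001 m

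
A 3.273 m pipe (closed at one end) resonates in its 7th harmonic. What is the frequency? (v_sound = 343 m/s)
fₙ = nv/(4L) = 183.4 Hz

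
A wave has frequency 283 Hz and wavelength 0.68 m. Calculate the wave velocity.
v = fλ = 192.4 m/s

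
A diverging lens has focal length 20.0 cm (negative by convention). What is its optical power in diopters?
P = 1/f = -5 D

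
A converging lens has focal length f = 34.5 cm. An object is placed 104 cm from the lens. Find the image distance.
1/di = 1/f − 1/do → di = 51.63 cm (real image)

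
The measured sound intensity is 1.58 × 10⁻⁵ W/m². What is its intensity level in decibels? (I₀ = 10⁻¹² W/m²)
β = 10·log₁₀(I/I₀) = 71.99 dB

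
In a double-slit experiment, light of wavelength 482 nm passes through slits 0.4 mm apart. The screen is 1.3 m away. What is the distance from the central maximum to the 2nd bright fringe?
y = mλL/d = 3.133 mm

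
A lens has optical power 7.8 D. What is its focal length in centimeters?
f = 1/P = 12.82 cm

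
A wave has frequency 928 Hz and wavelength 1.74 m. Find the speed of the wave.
v = fλ = 1615 m/s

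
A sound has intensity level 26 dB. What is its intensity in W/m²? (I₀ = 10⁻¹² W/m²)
I = I₀·10^(β/10) = 3.98 × 10⁻¹⁰ W/m²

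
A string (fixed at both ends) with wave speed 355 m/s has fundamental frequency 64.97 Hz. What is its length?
L = v/(2f₁) = 2.732 m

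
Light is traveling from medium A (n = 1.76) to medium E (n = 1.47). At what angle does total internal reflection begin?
θc = arcsin(n₂/n₁) = 56.64°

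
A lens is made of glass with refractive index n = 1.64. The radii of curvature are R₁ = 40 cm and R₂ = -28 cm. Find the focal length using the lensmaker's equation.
1/f = (n − 1)(1/R₁ − 1/R₂) → f = 25.74 cm (converging lens)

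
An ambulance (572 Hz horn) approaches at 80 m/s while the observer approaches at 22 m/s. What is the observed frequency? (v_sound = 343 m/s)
f_obs = f·(v + v_o)/(v − v_s) = 793.8 Hz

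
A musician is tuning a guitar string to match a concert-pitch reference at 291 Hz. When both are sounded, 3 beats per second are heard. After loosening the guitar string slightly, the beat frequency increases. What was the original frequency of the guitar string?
288 Hz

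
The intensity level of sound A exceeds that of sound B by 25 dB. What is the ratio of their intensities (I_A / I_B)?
I_A/I_B = 10^(Δβ/10) = 316.2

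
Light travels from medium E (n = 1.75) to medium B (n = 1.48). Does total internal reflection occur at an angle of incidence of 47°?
θc = arcsin(n₂/n₁) = 57.75°; 47° < θc, so no — the ray refracts.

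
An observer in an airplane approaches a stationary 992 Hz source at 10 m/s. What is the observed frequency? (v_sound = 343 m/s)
f_obs = f·(v + v_o)/v = 1021 Hz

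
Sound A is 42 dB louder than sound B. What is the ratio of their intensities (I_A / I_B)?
I_A/I_B = 10^(Δβ/10) = 15850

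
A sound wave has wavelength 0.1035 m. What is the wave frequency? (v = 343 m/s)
f = v/λ = 3314 Hz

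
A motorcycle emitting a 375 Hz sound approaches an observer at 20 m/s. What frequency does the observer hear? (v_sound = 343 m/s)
f_obs = f·v/(v − v_s) = 398.2 Hz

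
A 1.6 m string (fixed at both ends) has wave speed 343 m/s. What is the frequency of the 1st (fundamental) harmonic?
fₙ = nv/(2L) = 107.2 Hz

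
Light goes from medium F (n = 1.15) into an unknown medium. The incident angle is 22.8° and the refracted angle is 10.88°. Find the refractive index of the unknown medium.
n₂ = n₁·sin θ₁ / sin θ₂ = 2.361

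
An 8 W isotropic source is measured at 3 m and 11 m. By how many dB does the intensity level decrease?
Δβ = 20·log₁₀(r₂/r₁) = 11.29 dB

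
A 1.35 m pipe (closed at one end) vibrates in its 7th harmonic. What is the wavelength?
λₙ = 4L/n = 0.7714 m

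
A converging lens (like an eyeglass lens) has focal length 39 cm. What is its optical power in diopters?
P = 1/f = 2.564 D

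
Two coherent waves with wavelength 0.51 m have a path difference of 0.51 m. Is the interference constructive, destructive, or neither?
constructive — path difference = 1λ, a whole number of wavelengths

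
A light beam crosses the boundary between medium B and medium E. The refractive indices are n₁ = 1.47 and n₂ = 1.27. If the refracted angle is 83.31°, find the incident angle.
sin θ₁ = (n₂/n₁)·sin θ₂ → θ₁ = 59.1°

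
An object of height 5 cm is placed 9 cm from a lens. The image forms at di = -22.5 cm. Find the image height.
hi = (-di/do) × ho = 12.5 cm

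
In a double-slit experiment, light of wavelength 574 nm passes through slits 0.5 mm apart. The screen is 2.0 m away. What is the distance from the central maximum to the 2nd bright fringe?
y = mλL/d = 4.592 mm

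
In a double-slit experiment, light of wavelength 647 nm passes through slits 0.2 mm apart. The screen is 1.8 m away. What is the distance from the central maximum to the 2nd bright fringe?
y = mλL/d = 11.65 mm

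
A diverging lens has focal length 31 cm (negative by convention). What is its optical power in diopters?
P = 1/f = -3.226 D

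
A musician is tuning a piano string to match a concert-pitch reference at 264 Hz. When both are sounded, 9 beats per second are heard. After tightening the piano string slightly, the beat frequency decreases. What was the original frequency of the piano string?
255 Hz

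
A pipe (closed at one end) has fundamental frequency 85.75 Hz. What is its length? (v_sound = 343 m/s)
L = v/(4f₁) = 1 m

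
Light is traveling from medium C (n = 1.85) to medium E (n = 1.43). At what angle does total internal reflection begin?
θc = arcsin(n₂/n₁) = 50.62°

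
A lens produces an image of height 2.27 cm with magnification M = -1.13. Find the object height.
ho = |hi|/|M| = 2.009 cm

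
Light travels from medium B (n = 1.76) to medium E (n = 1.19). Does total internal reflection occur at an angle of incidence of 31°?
θc = arcsin(n₂/n₁) = 42.54°; 31° < θc, so no — the ray refracts.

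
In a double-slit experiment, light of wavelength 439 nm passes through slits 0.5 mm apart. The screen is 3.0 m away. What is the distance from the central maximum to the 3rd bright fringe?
y = mλL/d = 7.902 mm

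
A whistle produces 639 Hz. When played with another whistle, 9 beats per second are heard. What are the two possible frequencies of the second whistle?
f₂ = 639 ± 9 Hz → 648 Hz or 630 Hz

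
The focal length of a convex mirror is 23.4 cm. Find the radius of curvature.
R = 2|f| = 46.8 cm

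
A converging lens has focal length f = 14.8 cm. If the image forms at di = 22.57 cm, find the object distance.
1/do = 1/f − 1/di → do = 42.99 cm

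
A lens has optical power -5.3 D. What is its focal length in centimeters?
f = 1/P = -18.87 cm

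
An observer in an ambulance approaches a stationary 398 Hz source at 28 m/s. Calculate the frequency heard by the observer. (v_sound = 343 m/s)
f_obs = f·(v + v_o)/v = 430.5 Hz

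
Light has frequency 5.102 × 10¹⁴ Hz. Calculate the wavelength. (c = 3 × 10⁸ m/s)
λ = c/f = 588 nm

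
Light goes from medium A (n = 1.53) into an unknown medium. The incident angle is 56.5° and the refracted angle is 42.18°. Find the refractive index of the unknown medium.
n₂ = n₁·sin θ₁ / sin θ₂ = 1.9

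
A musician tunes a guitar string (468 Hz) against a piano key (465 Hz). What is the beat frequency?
3 Hz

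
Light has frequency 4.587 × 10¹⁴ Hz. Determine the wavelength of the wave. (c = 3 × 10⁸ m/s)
λ = c/f = 654 nm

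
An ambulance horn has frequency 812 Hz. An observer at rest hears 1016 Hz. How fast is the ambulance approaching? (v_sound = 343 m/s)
v_s = v·(1 − f/f_obs) = 68.87 m/s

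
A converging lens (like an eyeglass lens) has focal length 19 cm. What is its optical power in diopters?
P = 1/f = 5.263 D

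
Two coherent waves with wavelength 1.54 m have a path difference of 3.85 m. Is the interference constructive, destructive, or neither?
destructive — path difference = 2.5λ, an odd multiple of λ/2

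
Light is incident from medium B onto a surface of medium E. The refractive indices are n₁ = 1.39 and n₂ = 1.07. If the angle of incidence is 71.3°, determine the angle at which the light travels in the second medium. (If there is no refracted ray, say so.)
sin θ₂ = (n₁/n₂)·sin θ₁ = 1.23 > 1, so there is no refracted ray — the light undergoes total internal reflection.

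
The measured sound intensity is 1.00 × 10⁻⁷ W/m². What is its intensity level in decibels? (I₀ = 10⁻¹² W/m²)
β = 10·log₁₀(I/I₀) = 50 dB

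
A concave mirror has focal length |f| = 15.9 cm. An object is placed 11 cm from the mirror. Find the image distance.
f = +15.9 cm (concave); 1/di = 1/f − 1/do → di = -35.69 cm (virtual image, behind mirror)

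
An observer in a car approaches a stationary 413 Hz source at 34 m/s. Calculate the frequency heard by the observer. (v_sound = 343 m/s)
f_obs = f·(v + v_o)/v = 453.9 Hz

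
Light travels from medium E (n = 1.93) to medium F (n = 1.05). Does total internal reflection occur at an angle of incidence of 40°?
θc = arcsin(n₂/n₁) = 32.96°; 40° > θc, so yes — total internal reflection.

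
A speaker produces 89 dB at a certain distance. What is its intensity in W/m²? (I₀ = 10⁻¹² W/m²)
I = I₀·10^(β/10) = 7.94 × 10⁻⁴ W/m²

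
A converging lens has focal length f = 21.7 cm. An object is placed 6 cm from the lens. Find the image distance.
1/di = 1/f − 1/do → di = -8.293 cm (virtual image)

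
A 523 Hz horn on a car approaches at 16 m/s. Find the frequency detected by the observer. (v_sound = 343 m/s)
f_obs = f·v/(v − v_s) = 548.6 Hz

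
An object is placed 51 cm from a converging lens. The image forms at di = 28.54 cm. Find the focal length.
1/f = 1/do + 1/di → f = 18.3 cm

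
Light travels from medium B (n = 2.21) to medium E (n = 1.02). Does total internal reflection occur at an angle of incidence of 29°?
θc = arcsin(n₂/n₁) = 27.49°; 29° > θc, so yes — total internal reflection.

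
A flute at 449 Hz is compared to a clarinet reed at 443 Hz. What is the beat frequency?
6 Hz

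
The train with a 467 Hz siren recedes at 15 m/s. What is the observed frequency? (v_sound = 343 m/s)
f_obs = f·v/(v + v_s) = 447.4 Hz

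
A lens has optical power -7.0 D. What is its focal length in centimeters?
f = 1/P = -14.29 cm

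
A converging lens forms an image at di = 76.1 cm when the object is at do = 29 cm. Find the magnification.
M = −di/do = -2.624 (inverted image)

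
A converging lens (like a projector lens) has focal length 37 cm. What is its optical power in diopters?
P = 1/f = 2.703 D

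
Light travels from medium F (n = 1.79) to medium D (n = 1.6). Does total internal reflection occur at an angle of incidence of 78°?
θc = arcsin(n₂/n₁) = 63.36°; 78° > θc, so yes — total internal reflection.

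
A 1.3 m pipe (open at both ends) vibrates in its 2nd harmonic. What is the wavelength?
λₙ = 2L/n = 1.3 m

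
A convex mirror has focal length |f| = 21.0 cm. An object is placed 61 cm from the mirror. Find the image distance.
f = −21.0 cm (convex); 1/di = 1/f − 1/do → di = -15.62 cm (virtual image, behind mirror)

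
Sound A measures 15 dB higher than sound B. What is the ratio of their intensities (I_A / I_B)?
I_A/I_B = 10^(Δβ/10) = 31.62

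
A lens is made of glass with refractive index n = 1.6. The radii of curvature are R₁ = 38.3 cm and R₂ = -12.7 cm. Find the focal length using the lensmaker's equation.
1/f = (n − 1)(1/R₁ − 1/R₂) → f = 15.9 cm (converging lens)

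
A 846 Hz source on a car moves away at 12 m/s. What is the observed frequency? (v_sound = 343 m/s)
f_obs = f·v/(v + v_s) = 817.4 Hz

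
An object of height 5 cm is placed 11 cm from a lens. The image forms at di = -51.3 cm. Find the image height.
hi = (-di/do) × ho = 23.32 cm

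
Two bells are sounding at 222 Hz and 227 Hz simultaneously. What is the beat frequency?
5 Hz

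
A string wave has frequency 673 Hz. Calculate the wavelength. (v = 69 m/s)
λ = v/f = 0.1025 m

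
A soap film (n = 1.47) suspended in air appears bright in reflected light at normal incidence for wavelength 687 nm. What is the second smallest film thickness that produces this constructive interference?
2nt = (m − ½)λ with m = 2 → t = (m − ½)λ/(2n) = 350.5 nm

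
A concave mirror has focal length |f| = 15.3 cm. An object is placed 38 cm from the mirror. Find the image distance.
f = +15.3 cm (concave); 1/di = 1/f − 1/do → di = 25.61 cm (real image, in front of mirror)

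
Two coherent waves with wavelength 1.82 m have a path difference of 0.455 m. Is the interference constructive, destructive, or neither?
neither (partial) — path difference = 0.25λ, neither a whole number of wavelengths nor an odd multiple of λ/2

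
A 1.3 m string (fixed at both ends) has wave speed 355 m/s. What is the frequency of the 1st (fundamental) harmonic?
fₙ = nv/(2L) = 136.5 Hz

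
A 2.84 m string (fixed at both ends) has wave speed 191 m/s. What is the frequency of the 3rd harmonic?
fₙ = nv/(2L) = 100.9 Hz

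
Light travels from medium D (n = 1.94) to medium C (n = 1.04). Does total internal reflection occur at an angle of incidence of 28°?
θc = arcsin(n₂/n₁) = 32.42°; 28° < θc, so no — the ray refracts.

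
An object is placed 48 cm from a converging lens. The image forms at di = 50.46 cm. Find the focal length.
1/f = 1/do + 1/di → f = 24.6 cm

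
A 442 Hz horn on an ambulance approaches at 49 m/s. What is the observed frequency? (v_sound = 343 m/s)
f_obs = f·v/(v − v_s) = 515.7 Hz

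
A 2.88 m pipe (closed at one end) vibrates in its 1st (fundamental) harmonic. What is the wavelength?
λₙ = 4L/n = 11.52 m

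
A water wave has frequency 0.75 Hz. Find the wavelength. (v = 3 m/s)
λ = v/f = 4 m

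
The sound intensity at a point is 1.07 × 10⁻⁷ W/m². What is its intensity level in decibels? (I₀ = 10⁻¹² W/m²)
β = 10·log₁₀(I/I₀) = 50.29 dB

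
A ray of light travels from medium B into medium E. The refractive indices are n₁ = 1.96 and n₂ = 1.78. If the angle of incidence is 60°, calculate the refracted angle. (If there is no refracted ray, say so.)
sin θ₂ = (n₁/n₂)·sin θ₁ = 0.9536 → θ₂ = 72.48°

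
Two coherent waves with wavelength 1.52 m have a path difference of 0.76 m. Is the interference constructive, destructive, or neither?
destructive — path difference = 0.5λ, an odd multiple of λ/2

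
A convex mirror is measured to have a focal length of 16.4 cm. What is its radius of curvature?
R = 2|f| = 32.8 cm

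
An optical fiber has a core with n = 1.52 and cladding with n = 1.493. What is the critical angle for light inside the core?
θc = arcsin(n_cladding/n_core) = 79.18°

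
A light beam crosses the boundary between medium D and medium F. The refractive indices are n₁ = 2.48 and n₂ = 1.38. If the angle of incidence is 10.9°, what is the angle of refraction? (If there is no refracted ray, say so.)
sin θ₂ = (n₁/n₂)·sin θ₁ = 0.3398 → θ₂ = 19.87°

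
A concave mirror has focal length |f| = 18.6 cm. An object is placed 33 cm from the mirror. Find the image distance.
f = +18.6 cm (concave); 1/di = 1/f − 1/do → di = 42.63 cm (real image, in front of mirror)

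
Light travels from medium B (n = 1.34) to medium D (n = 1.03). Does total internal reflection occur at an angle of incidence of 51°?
θc = arcsin(n₂/n₁) = 50.23°; 51° > θc, so yes — total internal reflection.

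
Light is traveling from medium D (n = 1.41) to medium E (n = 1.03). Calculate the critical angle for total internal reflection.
θc = arcsin(n₂/n₁) = 46.93°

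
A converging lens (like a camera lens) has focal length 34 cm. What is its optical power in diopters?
P = 1/f = 2.941 D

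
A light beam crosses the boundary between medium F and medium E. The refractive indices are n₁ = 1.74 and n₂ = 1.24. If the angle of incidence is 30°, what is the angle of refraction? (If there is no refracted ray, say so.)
sin θ₂ = (n₁/n₂)·sin θ₁ = 0.7016 → θ₂ = 44.56°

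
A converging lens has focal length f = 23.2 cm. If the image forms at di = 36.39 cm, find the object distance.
1/do = 1/f − 1/di → do = 64.01 cm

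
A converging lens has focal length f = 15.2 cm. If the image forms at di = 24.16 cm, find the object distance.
1/do = 1/f − 1/di → do = 40.99 cm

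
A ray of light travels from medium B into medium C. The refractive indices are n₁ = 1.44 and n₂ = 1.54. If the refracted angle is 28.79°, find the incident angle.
sin θ₁ = (n₂/n₁)·sin θ₂ → θ₁ = 31°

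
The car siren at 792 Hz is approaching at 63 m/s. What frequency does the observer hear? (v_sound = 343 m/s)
f_obs = f·v/(v − v_s) = 970.2 Hz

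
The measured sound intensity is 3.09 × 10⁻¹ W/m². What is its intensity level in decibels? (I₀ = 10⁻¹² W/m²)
β = 10·log₁₀(I/I₀) = 114.9 dB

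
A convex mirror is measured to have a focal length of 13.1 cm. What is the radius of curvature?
R = 2|f| = 26.2 cm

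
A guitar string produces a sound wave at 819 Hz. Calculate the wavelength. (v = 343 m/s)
λ = v/f = 0.4188 m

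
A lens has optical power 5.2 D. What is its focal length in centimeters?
f = 1/P = 19.23 cm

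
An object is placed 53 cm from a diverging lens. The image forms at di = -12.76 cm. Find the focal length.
1/f = 1/do + 1/di → f = -16.81 cm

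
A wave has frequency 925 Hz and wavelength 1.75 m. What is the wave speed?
v = fλ = 1619 m/s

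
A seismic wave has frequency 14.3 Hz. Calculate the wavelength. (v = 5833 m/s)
λ = v/f = 407.9 m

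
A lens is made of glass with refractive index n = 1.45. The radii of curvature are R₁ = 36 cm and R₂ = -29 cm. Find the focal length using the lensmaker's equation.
1/f = (n − 1)(1/R₁ − 1/R₂) → f = 35.69 cm (converging lens)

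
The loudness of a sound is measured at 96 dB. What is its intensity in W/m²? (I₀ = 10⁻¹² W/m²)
I = I₀·10^(β/10) = 3.98 × 10⁻³ W/m²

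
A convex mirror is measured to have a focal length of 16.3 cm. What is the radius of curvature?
R = 2|f| = 32.6 cm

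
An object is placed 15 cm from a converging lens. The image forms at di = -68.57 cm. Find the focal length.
1/f = 1/do + 1/di → f = 19.2 cm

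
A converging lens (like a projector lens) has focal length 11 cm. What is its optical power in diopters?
P = 1/f = 9.091 D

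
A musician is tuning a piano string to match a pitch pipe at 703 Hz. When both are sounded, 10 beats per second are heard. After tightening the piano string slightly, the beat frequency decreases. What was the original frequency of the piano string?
693 Hz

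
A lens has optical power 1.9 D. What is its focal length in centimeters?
f = 1/P = 52.63 cm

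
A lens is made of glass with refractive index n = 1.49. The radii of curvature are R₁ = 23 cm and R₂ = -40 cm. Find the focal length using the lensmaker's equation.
1/f = (n − 1)(1/R₁ − 1/R₂) → f = 29.8 cm (converging lens)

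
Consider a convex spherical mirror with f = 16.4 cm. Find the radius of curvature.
R = 2|f| = 32.8 cm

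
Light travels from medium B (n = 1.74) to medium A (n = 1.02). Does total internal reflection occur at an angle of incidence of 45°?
θc = arcsin(n₂/n₁) = 35.89°; 45° > θc, so yes — total internal reflection.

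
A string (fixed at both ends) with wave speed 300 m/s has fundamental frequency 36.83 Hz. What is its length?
L = v/(2f₁) = 4.073 m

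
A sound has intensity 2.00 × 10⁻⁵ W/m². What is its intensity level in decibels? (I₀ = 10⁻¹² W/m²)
β = 10·log₁₀(I/I₀) = 73.01 dB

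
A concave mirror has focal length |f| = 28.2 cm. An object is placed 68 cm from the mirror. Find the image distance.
f = +28.2 cm (concave); 1/di = 1/f − 1/do → di = 48.18 cm (real image, in front of mirror)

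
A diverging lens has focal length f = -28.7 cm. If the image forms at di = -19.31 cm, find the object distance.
1/do = 1/f − 1/di → do = 59.02 cm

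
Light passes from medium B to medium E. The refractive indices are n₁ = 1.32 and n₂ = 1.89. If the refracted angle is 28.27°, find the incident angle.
sin θ₁ = (n₂/n₁)·sin θ₂ → θ₁ = 42.7°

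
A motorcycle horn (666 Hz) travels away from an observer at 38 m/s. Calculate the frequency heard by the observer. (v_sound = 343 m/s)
f_obs = f·v/(v + v_s) = 599.6 Hz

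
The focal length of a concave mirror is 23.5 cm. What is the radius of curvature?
R = 2|f| = 47 cm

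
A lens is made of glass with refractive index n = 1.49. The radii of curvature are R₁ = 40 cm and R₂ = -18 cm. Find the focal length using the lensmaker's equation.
1/f = (n − 1)(1/R₁ − 1/R₂) → f = 25.33 cm (converging lens)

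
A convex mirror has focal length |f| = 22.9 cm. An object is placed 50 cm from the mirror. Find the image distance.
f = −22.9 cm (convex); 1/di = 1/f − 1/do → di = -15.71 cm (virtual image, behind mirror)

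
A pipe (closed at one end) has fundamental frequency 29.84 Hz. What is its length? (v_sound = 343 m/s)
L = v/(4f₁) = 2.874 m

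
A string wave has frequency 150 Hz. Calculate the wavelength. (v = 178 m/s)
λ = v/f = 1.187 m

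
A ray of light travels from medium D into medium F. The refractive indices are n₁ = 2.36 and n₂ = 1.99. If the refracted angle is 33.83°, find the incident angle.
sin θ₁ = (n₂/n₁)·sin θ₂ → θ₁ = 28°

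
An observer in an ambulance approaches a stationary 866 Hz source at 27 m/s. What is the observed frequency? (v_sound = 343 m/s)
f_obs = f·(v + v_o)/v = 934.2 Hz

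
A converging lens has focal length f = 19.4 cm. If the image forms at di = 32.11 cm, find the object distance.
1/do = 1/f − 1/di → do = 49.01 cm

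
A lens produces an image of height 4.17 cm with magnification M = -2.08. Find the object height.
ho = |hi|/|M| = 2.005 cm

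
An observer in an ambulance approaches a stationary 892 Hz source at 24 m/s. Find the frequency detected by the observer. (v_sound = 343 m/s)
f_obs = f·(v + v_o)/v = 954.4 Hz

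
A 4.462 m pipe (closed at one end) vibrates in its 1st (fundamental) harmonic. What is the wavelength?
λₙ = 4L/n = 17.85 m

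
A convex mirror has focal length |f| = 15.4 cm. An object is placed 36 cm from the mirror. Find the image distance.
f = −15.4 cm (convex); 1/di = 1/f − 1/do → di = -10.79 cm (virtual image, behind mirror)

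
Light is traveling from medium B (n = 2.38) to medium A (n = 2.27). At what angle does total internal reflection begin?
θc = arcsin(n₂/n₁) = 72.51°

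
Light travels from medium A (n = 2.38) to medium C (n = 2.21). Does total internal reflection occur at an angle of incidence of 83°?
θc = arcsin(n₂/n₁) = 68.21°; 83° > θc, so yes — total internal reflection.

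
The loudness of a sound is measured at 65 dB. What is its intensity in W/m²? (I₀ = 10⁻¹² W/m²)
I = I₀·10^(β/10) = 3.16 × 10⁻⁶ W/m²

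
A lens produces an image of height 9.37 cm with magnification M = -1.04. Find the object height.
ho = |hi|/|M| = 9.01 cm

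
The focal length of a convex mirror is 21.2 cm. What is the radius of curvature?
R = 2|f| = 42.4 cm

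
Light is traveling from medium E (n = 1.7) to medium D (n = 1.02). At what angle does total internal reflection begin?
θc = arcsin(n₂/n₁) = 36.87°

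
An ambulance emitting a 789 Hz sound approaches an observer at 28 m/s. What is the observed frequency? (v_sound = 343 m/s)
f_obs = f·v/(v − v_s) = 859.1 Hz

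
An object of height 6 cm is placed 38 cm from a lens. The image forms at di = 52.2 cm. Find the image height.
hi = (-di/do) × ho = -8.242 cm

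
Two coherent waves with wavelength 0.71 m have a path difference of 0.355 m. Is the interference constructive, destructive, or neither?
destructive — path difference = 0.5λ, an odd multiple of λ/2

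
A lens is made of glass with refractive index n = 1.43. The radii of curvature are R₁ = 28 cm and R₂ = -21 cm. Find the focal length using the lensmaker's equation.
1/f = (n − 1)(1/R₁ − 1/R₂) → f = 27.91 cm (converging lens)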